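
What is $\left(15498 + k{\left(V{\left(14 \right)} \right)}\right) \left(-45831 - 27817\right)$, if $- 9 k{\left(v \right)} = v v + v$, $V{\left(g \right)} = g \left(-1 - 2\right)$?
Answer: $- \frac{3381916160}{3} \approx -1.1273 \cdot 10^{9}$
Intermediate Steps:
$V{\left(g \right)} = - 3 g$ ($V{\left(g \right)} = g \left(-3\right) = - 3 g$)
$k{\left(v \right)} = - \frac{v}{9} - \frac{v^{2}}{9}$ ($k{\left(v \right)} = - \frac{v v + v}{9} = - \frac{v^{2} + v}{9} = - \frac{v + v^{2}}{9} = - \frac{v}{9} - \frac{v^{2}}{9}$)
$\left(15498 + k{\left(V{\left(14 \right)} \right)}\right) \left(-45831 - 27817\right) = \left(15498 - \frac{\left(-3\right) 14 \left(1 - 42\right)}{9}\right) \left(-45831 - 27817\right) = \left(15498 - - \frac{14 \left(1 - 42\right)}{3}\right) \left(-73648\right) = \left(15498 - \left(- \frac{14}{3}\right) \left(-41\right)\right) \left(-73648\right) = \left(15498 - \frac{574}{3}\right) \left(-73648\right) = \frac{45920}{3} \left(-73648\right) = - \frac{3381916160}{3}$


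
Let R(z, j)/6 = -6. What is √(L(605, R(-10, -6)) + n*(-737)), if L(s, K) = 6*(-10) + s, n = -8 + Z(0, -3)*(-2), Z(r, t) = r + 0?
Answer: √6441 ≈ 80.256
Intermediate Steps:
R(z, j) = -36 (R(z, j) = 6*(-6) = -36)
Z(r, t) = r
n = -8 (n = -8 + 0*(-2) = -8 + 0 = -8)
L(s, K) = -60 + s
√(L(605, R(-10, -6)) + n*(-737)) = √((-60 + 605) - 8*(-737)) = √(545 + 5896) = √6441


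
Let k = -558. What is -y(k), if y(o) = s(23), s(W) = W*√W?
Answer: -23*√23 ≈ -110.30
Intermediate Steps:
s(W) = W^(3/2)
y(o) = 23*√23 (y(o) = 23^(3/2) = 23*√23)
-y(k) = -23*√23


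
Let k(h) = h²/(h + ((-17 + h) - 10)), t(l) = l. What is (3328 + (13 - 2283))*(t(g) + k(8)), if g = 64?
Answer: 677120/11 ≈ 61556.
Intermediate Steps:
k(h) = h²/(-27 + 2*h) (k(h) = h²/(h + (-27 + h)) = h²/(-27 + 2*h))
(3328 + (13 - 2283))*(t(g) + k(8)) = (3328 + (13 - 2283))*(64 + 8²/(-27 + 2*8)) = (3328 - 2270)*(64 + 64/(-27 + 16)) = 1058*(64 + 64/(-11)) = 1058*(64 + 64*(-1/11)) = 1058*(64 - 64/11) = 1058*(640/11) = 677120/11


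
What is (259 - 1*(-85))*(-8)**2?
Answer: 22016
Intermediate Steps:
(259 - 1*(-85))*(-8)**2 = (259 + 85)*64 = 344*64 = 22016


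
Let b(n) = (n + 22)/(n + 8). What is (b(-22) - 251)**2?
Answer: 63001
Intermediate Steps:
b(n) = (22 + n)/(8 + n)
(b(-22) - 251)**2 = ((22 - 22)/(8 - 22) - 251)**2 = (0/(-14) - 251)**2 = (-1/14*0 - 251)**2 = (0 - 251)**2 = (-251)**2 = 63001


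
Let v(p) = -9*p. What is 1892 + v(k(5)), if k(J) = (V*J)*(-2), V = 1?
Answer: 1982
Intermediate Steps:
k(J) = -2*J (k(J) = (1*J)*(-2) = J*(-2) = -2*J)
1892 + v(k(5)) = 1892 - (-18)*5 = 1892 - 9*(-10) = 1892 + 90 = 1982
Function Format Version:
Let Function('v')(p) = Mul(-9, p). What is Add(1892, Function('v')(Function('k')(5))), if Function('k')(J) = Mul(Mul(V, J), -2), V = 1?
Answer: 1982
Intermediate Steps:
Function('k')(J) = Mul(-2, J) (Function('k')(J) = Mul(Mul(1, J), -2) = Mul(J, -2) = Mul(-2, J))
Add(1892, Function('v')(Function('k')(5))) = Add(1892, Mul(-9, Mul(-2, 5))) = Add(1892, Mul(-9, -10)) = Add(1892, 90) = 1982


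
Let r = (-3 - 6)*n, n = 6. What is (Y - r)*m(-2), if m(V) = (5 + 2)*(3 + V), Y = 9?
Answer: 441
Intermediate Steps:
m(V) = 21 + 7*V (m(V) = 7*(3 + V) = 21 + 7*V)
r = -54 (r = (-3 - 6)*6 = -9*6 = -54)
(Y - r)*m(-2) = (9 - 1*(-54))*(21 + 7*(-2)) = (9 + 54)*(21 - 14) = 63*7 = 441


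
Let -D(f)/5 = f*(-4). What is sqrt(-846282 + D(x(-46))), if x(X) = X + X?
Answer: I*sqrt(848122) ≈ 920.94*I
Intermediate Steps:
x(X) = 2*X
D(f) = 20*f (D(f) = -5*f*(-4) = -(-20)*f = 20*f)
sqrt(-846282 + D(x(-46))) = sqrt(-846282 + 20*(2*(-46))) = sqrt(-846282 + 20*(-92)) = sqrt(-846282 - 1840) = sqrt(-848122) = I*sqrt(848122)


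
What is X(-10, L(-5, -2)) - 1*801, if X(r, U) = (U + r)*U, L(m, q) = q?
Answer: -777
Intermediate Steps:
X(r, U) = U*(U + r)
X(-10, L(-5, -2)) - 1*801 = -2*(-2 - 10) - 1*801 = -2*(-12) - 801 = 24 - 801 = -777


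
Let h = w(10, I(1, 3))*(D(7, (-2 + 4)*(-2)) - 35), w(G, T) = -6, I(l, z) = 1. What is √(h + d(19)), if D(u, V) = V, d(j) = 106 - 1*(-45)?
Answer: √385 ≈ 19.621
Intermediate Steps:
d(j) = 151 (d(j) = 106 + 45 = 151)
h = 234 (h = -6*((-2 + 4)*(-2) - 35) = -6*(2*(-2) - 35) = -6*(-4 - 35) = -6*(-39) = 234)
√(h + d(19)) = √(234 + 151) = √385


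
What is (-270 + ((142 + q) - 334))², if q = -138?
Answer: 360000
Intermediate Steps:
(-270 + ((142 + q) - 334))² = (-270 + ((142 - 138) - 334))² = (-270 + (4 - 334))² = (-270 - 330)² = (-600)² = 360000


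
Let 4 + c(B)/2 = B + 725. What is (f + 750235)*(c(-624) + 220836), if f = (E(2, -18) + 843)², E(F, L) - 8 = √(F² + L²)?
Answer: 325967086920 + 752386120*√82 ≈ 3.3278e+11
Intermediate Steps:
c(B) = 1442 + 2*B (c(B) = -8 + 2*(B + 725) = -8 + 2*(725 + B) = -8 + (1450 + 2*B) = 1442 + 2*B)
E(F, L) = 8 + √(F² + L²)
f = (851 + 2*√82)² (f = ((8 + √(2² + (-18)²)) + 843)² = ((8 + √(4 + 324)) + 843)² = ((8 + √328) + 843)² = ((8 + 2*√82) + 843)² = (851 + 2*√82)² ≈ 7.5535e+5)
(f + 750235)*(c(-624) + 220836) = ((724529 + 3404*√82) + 750235)*((1442 + 2*(-624)) + 220836) = (1474764 + 3404*√82)*((1442 - 1248) + 220836) = (1474764 + 3404*√82)*(194 + 220836) = (1474764 + 3404*√82)*221030 = 325967086920 + 752386120*√82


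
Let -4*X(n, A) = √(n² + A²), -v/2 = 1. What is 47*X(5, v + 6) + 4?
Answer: 4 - 47*√41/4 ≈ -71.237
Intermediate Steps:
v = -2 (v = -2*1 = -2)
X(n, A) = -√(A² + n²)/4 (X(n, A) = -√(n² + A²)/4 = -√(A² + n²)/4)
47*X(5, v + 6) + 4 = 47*(-√((-2 + 6)² + 5²)/4) + 4 = 47*(-√(4² + 25)/4) + 4 = 47*(-√(16 + 25)/4) + 4 = 47*(-√41/4) + 4 = -47*√41/4 + 4 = 4 - 47*√41/4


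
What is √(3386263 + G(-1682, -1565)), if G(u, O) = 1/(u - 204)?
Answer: √12044923944062/1886 ≈ 1840.2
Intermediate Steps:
G(u, O) = 1/(-204 + u)
√(3386263 + G(-1682, -1565)) = √(3386263 + 1/(-204 - 1682)) = √(3386263 + 1/(-1886)) = √(3386263 - 1/1886) = √(6386492017/1886) = √12044923944062/1886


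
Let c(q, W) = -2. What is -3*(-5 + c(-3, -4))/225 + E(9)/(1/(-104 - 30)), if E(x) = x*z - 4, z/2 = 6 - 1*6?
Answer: 40207/75 ≈ 536.09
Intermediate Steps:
z = 0 (z = 2*(6 - 1*6) = 2*(6 - 6) = 2*0 = 0)
E(x) = -4 (E(x) = x*0 - 4 = 0 - 4 = -4)
-3*(-5 + c(-3, -4))/225 + E(9)/(1/(-104 - 30)) = -3*(-5 - 2)/225 - 4/(1/(-104 - 30)) = -3*(-7)*(1/225) - 4/(1/(-134)) = 21*(1/225) - 4/(-1/134) = 7/75 - 4*(-134) = 7/75 + 536 = 40207/75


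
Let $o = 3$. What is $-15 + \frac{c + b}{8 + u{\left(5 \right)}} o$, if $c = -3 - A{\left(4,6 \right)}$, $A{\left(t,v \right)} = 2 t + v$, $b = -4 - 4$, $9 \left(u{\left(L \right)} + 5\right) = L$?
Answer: $- \frac{1155}{32} \approx -36.094$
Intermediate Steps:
$u{\left(L \right)} = -5 + \frac{L}{9}$
$b = -8$
$A{\left(t,v \right)} = v + 2 t$
$c = -17$ ($c = -3 - \left(6 + 2 \cdot 4\right) = -3 - \left(6 + 8\right) = -3 - 14 = -17$)
$-15 + \frac{c + b}{8 + u{\left(5 \right)}} o = -15 + \frac{-17 - 8}{8 + \left(-5 + \frac{1}{9} \cdot 5\right)} 3 = -15 + - \frac{25}{8 + \left(-5 + \frac{5}{9}\right)} 3 = -15 + - \frac{25}{8 - \frac{40}{9}} \cdot 3 = -15 + - \frac{25}{\frac{32}{9}} \cdot 3 = -15 + \left(-25\right) \frac{9}{32} \cdot 3 = -15 - \frac{675}{32} = - \frac{1155}{32}$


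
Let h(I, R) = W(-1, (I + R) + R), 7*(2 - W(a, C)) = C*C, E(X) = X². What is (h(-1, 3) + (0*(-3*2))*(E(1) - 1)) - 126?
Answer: -893/7 ≈ -127.57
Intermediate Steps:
W(a, C) = 2 - C²/7 (W(a, C) = 2 - C*C/7 = 2 - C²/7)
h(I, R) = 2 - (I + 2*R)²/7 (h(I, R) = 2 - ((I + R) + R)²/7 = 2 - (I + 2*R)²/7)
(h(-1, 3) + (0*(-3*2))*(E(1) - 1)) - 126 = ((2 - (-1 + 2*3)²/7) + (0*(-3*2))*(1² - 1)) - 126 = ((2 - (-1 + 6)²/7) + (0*(-6))*(1 - 1)) - 126 = ((2 - ⅐*5²) + 0*0) - 126 = ((2 - ⅐*25) + 0) - 126 = ((2 - 25/7) + 0) - 126 = (-11/7 + 0) - 126 = -11/7 - 126 = -893/7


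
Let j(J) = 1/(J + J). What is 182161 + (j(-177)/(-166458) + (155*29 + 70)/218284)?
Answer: 13312898521933082/73083135213 ≈ 1.8216e+5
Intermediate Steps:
j(J) = 1/(2*J)
182161 + (j(-177)/(-166458) + (155*29 + 70)/218284) = 182161 + (((½)/(-177))/(-166458) + (155*29 + 70)/218284) = 182161 + (((½)*(-1/177))*(-1/166458) + (4495 + 70)*(1/218284)) = 182161 + (-1/354*(-1/166458) + 4565*(1/218284)) = 182161 + (1/58926132 + 415/19844) = 182161 + 1528397789/73083135213 = 13312898521933082/73083135213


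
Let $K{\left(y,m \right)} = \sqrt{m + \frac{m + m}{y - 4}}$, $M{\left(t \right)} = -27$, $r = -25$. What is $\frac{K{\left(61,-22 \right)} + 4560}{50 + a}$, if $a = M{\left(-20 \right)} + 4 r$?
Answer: $- \frac{4560}{77} - \frac{i \sqrt{73986}}{4389} \approx -59.221 - 0.061974 i$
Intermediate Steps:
$K{\left(y,m \right)} = \sqrt{m + \frac{2 m}{-4 + y}}$
$a = -127$ ($a = -27 + 4 \left(-25\right) = -27 - 100 = -127$)
$\frac{K{\left(61,-22 \right)} + 4560}{50 + a} = \frac{\sqrt{- \frac{22 \left(-2 + 61\right)}{-4 + 61}} + 4560}{50 - 127} = \frac{\sqrt{\left(-22\right) \frac{1}{57} \cdot 59} + 4560}{-77} = \left(\sqrt{\left(-22\right) \frac{1}{57} \cdot 59} + 4560\right) \left(- \frac{1}{77}\right) = \left(\sqrt{- \frac{1298}{57}} + 4560\right) \left(- \frac{1}{77}\right) = \left(\frac{i \sqrt{73986}}{57} + 4560\right) \left(- \frac{1}{77}\right) = \left(4560 + \frac{i \sqrt{73986}}{57}\right) \left(- \frac{1}{77}\right) = - \frac{4560}{77} - \frac{i \sqrt{73986}}{4389}$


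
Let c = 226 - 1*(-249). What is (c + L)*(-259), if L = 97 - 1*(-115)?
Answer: -177933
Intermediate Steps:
L = 212 (L = 97 + 115 = 212)
c = 475 (c = 226 + 249 = 475)
(c + L)*(-259) = (475 + 212)*(-259) = 687*(-259) = -177933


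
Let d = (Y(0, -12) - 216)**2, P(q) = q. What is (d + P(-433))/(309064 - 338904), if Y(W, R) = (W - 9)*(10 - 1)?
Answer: -5486/1865 ≈ -2.9416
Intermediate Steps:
Y(W, R) = -81 + 9*W (Y(W, R) = (-9 + W)*9 = -81 + 9*W)
d = 88209 (d = ((-81 + 9*0) - 216)**2 = ((-81 + 0) - 216)**2 = (-81 - 216)**2 = (-297)**2 = 88209)
(d + P(-433))/(309064 - 338904) = (88209 - 433)/(309064 - 338904) = 87776/(-29840) = 87776*(-1/29840) = -5486/1865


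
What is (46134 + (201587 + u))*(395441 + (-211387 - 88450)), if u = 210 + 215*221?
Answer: 28245819384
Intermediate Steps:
u = 47725 (u = 210 + 47515 = 47725)
(46134 + (201587 + u))*(395441 + (-211387 - 88450)) = (46134 + (201587 + 47725))*(395441 + (-211387 - 88450)) = (46134 + 249312)*(395441 - 299837) = 295446*95604 = 28245819384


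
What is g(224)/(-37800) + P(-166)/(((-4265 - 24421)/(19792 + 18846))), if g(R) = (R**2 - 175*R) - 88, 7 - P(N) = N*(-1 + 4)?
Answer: -2196050938/3227175 ≈ -680.49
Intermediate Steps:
P(N) = 7 - 3*N (P(N) = 7 - N*(-1 + 4) = 7 - N*3 = 7 - 3*N)
g(R) = -88 + R**2 - 175*R
g(224)/(-37800) + P(-166)/(((-4265 - 24421)/(19792 + 18846))) = (-88 + 224**2 - 175*224)/(-37800) + (7 - 3*(-166))/(((-4265 - 24421)/(19792 + 18846))) = (-88 + 50176 - 39200)*(-1/37800) + (7 + 498)/((-28686/38638)) = 10888*(-1/37800) + 505/((-28686*1/38638)) = -1361/4725 + 505/(-14343/19319) = -1361/4725 + 505*(-19319/14343) = -1361/4725 - 9756095/14343 = -2196050938/3227175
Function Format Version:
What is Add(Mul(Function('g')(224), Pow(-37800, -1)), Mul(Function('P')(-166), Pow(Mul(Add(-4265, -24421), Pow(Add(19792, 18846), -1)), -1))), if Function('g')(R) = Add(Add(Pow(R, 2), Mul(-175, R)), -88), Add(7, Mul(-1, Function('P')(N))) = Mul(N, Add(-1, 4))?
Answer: Rational(-2196050938, 3227175) ≈ -680.49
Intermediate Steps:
Function('P')(N) = Add(7, Mul(-3, N)) (Function('P')(N) = Add(7, Mul(-1, Mul(N, Add(-1, 4)))) = Add(7, Mul(-1, Mul(N, 3))) = Add(7, Mul(-1, Mul(3, N))) = Add(7, Mul(-3, N)))
Function('g')(R) = Add(-88, Pow(R, 2), Mul(-175, R))
Add(Mul(Function('g')(224), Pow(-37800, -1)), Mul(Function('P')(-166), Pow(Mul(Add(-4265, -24421), Pow(Add(19792, 18846), -1)), -1))) = Add(Mul(Add(-88, Pow(224, 2), Mul(-175, 224)), Pow(-37800, -1)), Mul(Add(7, Mul(-3, -166)), Pow(Mul(Add(-4265, -24421), Pow(Add(19792, 18846), -1)), -1))) = Add(Mul(Add(-88, 50176, -39200), Rational(-1, 37800)), Mul(Add(7, 498), Pow(Mul(-28686, Pow(38638, -1)), -1))) = Add(Mul(10888, Rational(-1, 37800)), Mul(505, Pow(Mul(-28686, Rational(1, 38638)), -1))) = Add(Rational(-1361, 4725), Mul(505, Pow(Rational(-14343, 19319), -1))) = Add(Rational(-1361, 4725), Mul(505, Rational(-19319, 14343))) = Add(Rational(-1361, 4725), Rational(-9756095, 14343)) = Rational(-2196050938, 3227175)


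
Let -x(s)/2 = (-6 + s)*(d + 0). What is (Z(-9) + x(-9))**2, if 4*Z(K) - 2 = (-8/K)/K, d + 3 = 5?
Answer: 95981209/26244 ≈ 3657.3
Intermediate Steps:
d = 2 (d = -3 + 5 = 2)
Z(K) = 1/2 - 2/K**2 (Z(K) = 1/2 + ((-8/K)/K)/4 = 1/2 + (-8/K**2)/4 = 1/2 - 2/K**2)
x(s) = 24 - 4*s (x(s) = -2*(-6 + s)*(2 + 0) = -2*(-6 + s)*2 = -2*(-12 + 2*s) = 24 - 4*s)
(Z(-9) + x(-9))**2 = ((1/2 - 2/(-9)**2) + (24 - 4*(-9)))**2 = ((1/2 - 2*1/81) + (24 + 36))**2 = ((1/2 - 2/81) + 60)**2 = (77/162 + 60)**2 = (9797/162)**2 = 95981209/26244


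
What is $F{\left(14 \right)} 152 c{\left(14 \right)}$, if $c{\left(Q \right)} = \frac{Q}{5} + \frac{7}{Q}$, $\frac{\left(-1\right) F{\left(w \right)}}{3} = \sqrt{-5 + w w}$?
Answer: $- \frac{7524 \sqrt{191}}{5} \approx -20797.0$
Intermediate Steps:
$F{\left(w \right)} = - 3 \sqrt{-5 + w^{2}}$ ($F{\left(w \right)} = - 3 \sqrt{-5 + w w} = - 3 \sqrt{-5 + w^{2}}$)
$c{\left(Q \right)} = \frac{7}{Q} + \frac{Q}{5}$ ($c{\left(Q \right)} = Q \frac{1}{5} + \frac{7}{Q} = \frac{Q}{5} + \frac{7}{Q} = \frac{7}{Q} + \frac{Q}{5}$)
$F{\left(14 \right)} 152 c{\left(14 \right)} = - 3 \sqrt{-5 + 14^{2}} \cdot 152 \left(\frac{7}{14} + \frac{1}{5} \cdot 14\right) = - 3 \sqrt{-5 + 196} \cdot 152 \left(7 \cdot \frac{1}{14} + \frac{14}{5}\right) = - 3 \sqrt{191} \cdot 152 \left(\frac{1}{2} + \frac{14}{5}\right) = - 456 \sqrt{191} \cdot \frac{33}{10} = - \frac{7524 \sqrt{191}}{5}$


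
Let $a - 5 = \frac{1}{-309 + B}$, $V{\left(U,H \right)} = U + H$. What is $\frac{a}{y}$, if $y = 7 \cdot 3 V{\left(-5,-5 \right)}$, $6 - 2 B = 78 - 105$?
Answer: $- \frac{2923}{122850} \approx -0.023793$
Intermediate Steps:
$V{\left(U,H \right)} = H + U$
$B = \frac{33}{2}$ ($B = 3 - \frac{78 - 105}{2} = 3 - - \frac{27}{2} = 3 + \frac{27}{2} = \frac{33}{2} \approx 16.5$)
$y = -210$ ($y = 7 \cdot 3 \left(-5 - 5\right) = 21 \left(-10\right) = -210$)
$a = \frac{2923}{585}$ ($a = 5 + \frac{1}{-309 + \frac{33}{2}} = 5 + \frac{1}{- \frac{585}{2}} = 5 - \frac{2}{585} = \frac{2923}{585} \approx 4.9966$)
$\frac{a}{y} = \frac{1}{-210} \cdot \frac{2923}{585} = \left(- \frac{1}{210}\right) \frac{2923}{585} = - \frac{2923}{122850}$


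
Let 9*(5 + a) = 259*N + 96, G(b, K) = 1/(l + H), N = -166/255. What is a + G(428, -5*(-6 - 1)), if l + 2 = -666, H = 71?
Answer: -5968576/456705 ≈ -13.069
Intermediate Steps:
l = -668 (l = -2 - 666 = -668)
N = -166/255 (N = -166*1/255 = -166/255 ≈ -0.65098)
G(b, K) = -1/597 (G(b, K) = 1/(-668 + 71) = 1/(-597) = -1/597)
a = -29989/2295 (a = -5 + (259*(-166/255) + 96)/9 = -5 + (-42994/255 + 96)/9 = -5 + (⅑)*(-18514/255) = -5 - 18514/2295 = -29989/2295 ≈ -13.067)
a + G(428, -5*(-6 - 1)) = -29989/2295 - 1/597 = -5968576/456705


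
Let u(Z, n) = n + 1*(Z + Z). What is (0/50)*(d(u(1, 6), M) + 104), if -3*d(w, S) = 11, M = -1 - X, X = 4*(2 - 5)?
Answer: 0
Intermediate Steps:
X = -12 (X = 4*(-3) = -12)
u(Z, n) = n + 2*Z (u(Z, n) = n + 1*(2*Z) = n + 2*Z)
M = 11 (M = -1 - 1*(-12) = -1 + 12 = 11)
d(w, S) = -11/3 (d(w, S) = -⅓*11 = -11/3)
(0/50)*(d(u(1, 6), M) + 104) = (0/50)*(-11/3 + 104) = (0*(1/50))*(301/3) = 0*(301/3) = 0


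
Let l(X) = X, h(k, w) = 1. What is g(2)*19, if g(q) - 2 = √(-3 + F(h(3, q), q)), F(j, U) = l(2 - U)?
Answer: 38 + 19*I*√3 ≈ 38.0 + 32.909*I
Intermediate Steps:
F(j, U) = 2 - U
g(q) = 2 + √(-1 - q) (g(q) = 2 + √(-3 + (2 - q)) = 2 + √(-1 - q))
g(2)*19 = (2 + √(-1 - 1*2))*19 = (2 + √(-1 - 2))*19 = (2 + √(-3))*19 = (2 + I*√3)*19 = 38 + 19*I*√3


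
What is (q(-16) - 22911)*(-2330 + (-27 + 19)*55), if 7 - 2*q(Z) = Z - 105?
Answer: 63286190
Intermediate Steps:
q(Z) = 56 - Z/2 (q(Z) = 7/2 - (Z - 105)/2 = 7/2 - (-105 + Z)/2 = 7/2 + (105/2 - Z/2) = 56 - Z/2)
(q(-16) - 22911)*(-2330 + (-27 + 19)*55) = ((56 - ½*(-16)) - 22911)*(-2330 + (-27 + 19)*55) = ((56 + 8) - 22911)*(-2330 - 8*55) = (64 - 22911)*(-2330 - 440) = -22847*(-2770) = 63286190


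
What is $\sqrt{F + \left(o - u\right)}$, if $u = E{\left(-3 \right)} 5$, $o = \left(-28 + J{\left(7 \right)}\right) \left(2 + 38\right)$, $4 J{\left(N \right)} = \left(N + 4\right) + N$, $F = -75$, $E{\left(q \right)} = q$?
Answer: $10 i \sqrt{10} \approx 31.623 i$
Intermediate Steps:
$J{\left(N \right)} = 1 + \frac{N}{2}$ ($J{\left(N \right)} = \frac{\left(N + 4\right) + N}{4} = \frac{\left(4 + N\right) + N}{4} = \frac{4 + 2 N}{4} = 1 + \frac{N}{2}$)
$o = -940$ ($o = \left(-28 + \left(1 + \frac{1}{2} \cdot 7\right)\right) \left(2 + 38\right) = \left(-28 + \left(1 + \frac{7}{2}\right)\right) 40 = \left(-28 + \frac{9}{2}\right) 40 = \left(- \frac{47}{2}\right) 40 = -940$)
$u = -15$ ($u = \left(-3\right) 5 = -15$)
$\sqrt{F + \left(o - u\right)} = \sqrt{-75 - 925} = \sqrt{-1000} = 10 i \sqrt{10}$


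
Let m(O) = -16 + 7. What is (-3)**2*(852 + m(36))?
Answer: 7587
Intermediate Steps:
m(O) = -9
(-3)**2*(852 + m(36)) = (-3)**2*(852 - 9) = 9*843 = 7587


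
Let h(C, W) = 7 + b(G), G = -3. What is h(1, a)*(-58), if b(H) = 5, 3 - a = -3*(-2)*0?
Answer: -696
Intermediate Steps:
a = 3 (a = 3 - (-3*(-2))*0 = 3 - 6*0 = 3 - 1*0 = 3 + 0 = 3)
h(C, W) = 12 (h(C, W) = 7 + 5 = 12)
h(1, a)*(-58) = 12*(-58) = -696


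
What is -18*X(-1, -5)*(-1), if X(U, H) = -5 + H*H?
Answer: 360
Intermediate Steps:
X(U, H) = -5 + H²
-18*X(-1, -5)*(-1) = -18*(-5 + (-5)²)*(-1) = -18*(-5 + 25)*(-1) = -18*20*(-1) = -360*(-1) = 360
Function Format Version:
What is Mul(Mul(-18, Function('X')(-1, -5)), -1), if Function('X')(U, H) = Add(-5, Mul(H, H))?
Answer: 360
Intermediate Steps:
Function('X')(U, H) = Add(-5, Pow(H, 2))
Mul(Mul(-18, Function('X')(-1, -5)), -1) = Mul(Mul(-18, Add(-5, Pow(-5, 2))), -1) = Mul(Mul(-18, Add(-5, 25)), -1) = Mul(Mul(-18, 20), -1) = Mul(-360, -1) = 360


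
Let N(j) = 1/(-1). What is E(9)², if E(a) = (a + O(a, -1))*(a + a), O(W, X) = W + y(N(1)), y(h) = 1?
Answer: 116964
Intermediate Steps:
N(j) = -1
O(W, X) = 1 + W (O(W, X) = W + 1 = 1 + W)
E(a) = 2*a*(1 + 2*a) (E(a) = (a + (1 + a))*(a + a) = (1 + 2*a)*(2*a) = 2*a*(1 + 2*a))
E(9)² = (2*9*(1 + 2*9))² = (2*9*(1 + 18))² = (2*9*19)² = 342² = 116964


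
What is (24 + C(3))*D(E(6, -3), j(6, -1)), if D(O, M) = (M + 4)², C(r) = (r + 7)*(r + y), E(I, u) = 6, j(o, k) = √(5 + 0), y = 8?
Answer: 2814 + 1072*√5 ≈ 5211.1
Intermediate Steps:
j(o, k) = √5
C(r) = (7 + r)*(8 + r) (C(r) = (r + 7)*(r + 8) = (7 + r)*(8 + r))
D(O, M) = (4 + M)²
(24 + C(3))*D(E(6, -3), j(6, -1)) = (24 + (56 + 3² + 15*3))*(4 + √5)² = (24 + (56 + 9 + 45))*(4 + √5)² = (24 + 110)*(4 + √5)² = 134*(4 + √5)²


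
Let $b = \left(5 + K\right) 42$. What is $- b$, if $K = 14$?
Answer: $-798$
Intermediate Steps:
$b = 798$ ($b = \left(5 + 14\right) 42 = 19 \cdot 42 = 798$)
$- b = \left(-1\right) 798 = -798$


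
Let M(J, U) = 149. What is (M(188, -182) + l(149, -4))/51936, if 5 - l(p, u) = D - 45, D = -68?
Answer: 89/17312 ≈ 0.0051409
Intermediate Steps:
l(p, u) = 118 (l(p, u) = 5 - (-68 - 45) = 5 - 1*(-113) = 5 + 113 = 118)
(M(188, -182) + l(149, -4))/51936 = (149 + 118)/51936 = 267*(1/51936) = 89/17312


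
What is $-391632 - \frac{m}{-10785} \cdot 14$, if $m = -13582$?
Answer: $- \frac{4223941268}{10785} \approx -3.9165 \cdot 10^{5}$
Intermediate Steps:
$-391632 - \frac{m}{-10785} \cdot 14 = -391632 - - \frac{13582}{-10785} \cdot 14 = -391632 - \left(-13582\right) \left(- \frac{1}{10785}\right) 14 = -391632 - \frac{13582}{10785} \cdot 14 = -391632 - \frac{190148}{10785} = - \frac{4223941268}{10785}$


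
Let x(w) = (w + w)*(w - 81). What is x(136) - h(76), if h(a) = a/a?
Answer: 14959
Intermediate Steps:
x(w) = 2*w*(-81 + w) (x(w) = (2*w)*(-81 + w) = 2*w*(-81 + w))
h(a) = 1
x(136) - h(76) = 2*136*(-81 + 136) - 1*1 = 2*136*55 - 1 = 14960 - 1 = 14959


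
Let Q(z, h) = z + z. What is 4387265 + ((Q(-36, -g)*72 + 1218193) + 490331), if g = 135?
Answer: 6090605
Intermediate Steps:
Q(z, h) = 2*z
4387265 + ((Q(-36, -g)*72 + 1218193) + 490331) = 4387265 + (((2*(-36))*72 + 1218193) + 490331) = 4387265 + ((-72*72 + 1218193) + 490331) = 4387265 + ((-5184 + 1218193) + 490331) = 4387265 + (1213009 + 490331) = 4387265 + 1703340 = 6090605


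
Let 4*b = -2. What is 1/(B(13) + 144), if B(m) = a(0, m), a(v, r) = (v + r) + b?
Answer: 2/313 ≈ 0.0063898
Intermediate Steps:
b = -1/2 (b = (1/4)*(-2) = -1/2 ≈ -0.50000)
a(v, r) = -1/2 + r + v (a(v, r) = (v + r) - 1/2 = (r + v) - 1/2 = -1/2 + r + v)
B(m) = -1/2 + m (B(m) = -1/2 + m + 0 = -1/2 + m)
1/(B(13) + 144) = 1/((-1/2 + 13) + 144) = 1/(25/2 + 144) = 1/(313/2) = 2/313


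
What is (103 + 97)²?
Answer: 40000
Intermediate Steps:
(103 + 97)² = 200² = 40000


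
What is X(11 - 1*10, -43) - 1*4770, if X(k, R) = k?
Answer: -4769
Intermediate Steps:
X(11 - 1*10, -43) - 1*4770 = (11 - 1*10) - 1*4770 = (11 - 10) - 4770 = 1 - 4770 = -4769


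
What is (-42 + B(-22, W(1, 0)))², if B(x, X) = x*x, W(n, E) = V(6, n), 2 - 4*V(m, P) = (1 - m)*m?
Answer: 195364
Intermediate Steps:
V(m, P) = ½ - m*(1 - m)/4 (V(m, P) = ½ - (1 - m)*m/4 = ½ - m*(1 - m)/4)
W(n, E) = 8 (W(n, E) = ½ - ¼*6 + (¼)*6² = ½ - 3/2 + (¼)*36 = ½ - 3/2 + 9 = 8)
B(x, X) = x²
(-42 + B(-22, W(1, 0)))² = (-42 + (-22)²)² = (-42 + 484)² = 442² = 195364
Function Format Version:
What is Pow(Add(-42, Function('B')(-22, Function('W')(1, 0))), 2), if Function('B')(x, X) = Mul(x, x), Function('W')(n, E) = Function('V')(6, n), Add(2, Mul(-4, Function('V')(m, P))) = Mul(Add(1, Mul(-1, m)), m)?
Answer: 195364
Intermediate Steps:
Function('V')(m, P) = Add(Rational(1, 2), Mul(Rational(-1, 4), m, Add(1, Mul(-1, m)))) (Function('V')(m, P) = Add(Rational(1, 2), Mul(Rational(-1, 4), Mul(Add(1, Mul(-1, m)), m))) = Add(Rational(1, 2), Mul(Rational(-1, 4), Mul(m, Add(1, Mul(-1, m))))) = Add(Rational(1, 2), Mul(Rational(-1, 4), m, Add(1, Mul(-1, m)))))
Function('W')(n, E) = 8 (Function('W')(n, E) = Add(Rational(1, 2), Mul(Rational(-1, 4), 6), Mul(Rational(1, 4), Pow(6, 2))) = Add(Rational(1, 2), Rational(-3, 2), Mul(Rational(1, 4), 36)) = Add(Rational(1, 2), Rational(-3, 2), 9) = 8)
Function('B')(x, X) = Pow(x, 2)
Pow(Add(-42, Function('B')(-22, Function('W')(1, 0))), 2) = Pow(Add(-42, Pow(-22, 2)), 2) = Pow(Add(-42, 484), 2) = Pow(442, 2) = 195364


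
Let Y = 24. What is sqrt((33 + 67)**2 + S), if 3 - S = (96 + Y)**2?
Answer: I*sqrt(4397) ≈ 66.31*I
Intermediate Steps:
S = -14397 (S = 3 - (96 + 24)**2 = 3 - 1*120**2 = 3 - 1*14400 = 3 - 14400 = -14397)
sqrt((33 + 67)**2 + S) = sqrt((33 + 67)**2 - 14397) = sqrt(100**2 - 14397) = sqrt(10000 - 14397) = sqrt(-4397) = I*sqrt(4397)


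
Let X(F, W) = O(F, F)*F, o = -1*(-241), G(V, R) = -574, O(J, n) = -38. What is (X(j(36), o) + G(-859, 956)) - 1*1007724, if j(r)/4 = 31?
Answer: -1013010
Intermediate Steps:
j(r) = 124 (j(r) = 4*31 = 124)
o = 241
X(F, W) = -38*F
(X(j(36), o) + G(-859, 956)) - 1*1007724 = (-38*124 - 574) - 1*1007724 = (-4712 - 574) - 1007724 = -5286 - 1007724 = -1013010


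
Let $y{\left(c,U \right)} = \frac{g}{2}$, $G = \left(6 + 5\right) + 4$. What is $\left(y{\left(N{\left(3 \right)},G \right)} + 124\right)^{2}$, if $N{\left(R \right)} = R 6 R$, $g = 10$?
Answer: $16641$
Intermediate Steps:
$G = 15$ ($G = 11 + 4 = 15$)
$N{\left(R \right)} = 6 R^{2}$ ($N{\left(R \right)} = 6 R R = 6 R^{2}$)
$y{\left(c,U \right)} = 5$ ($y{\left(c,U \right)} = \frac{10}{2} = 10 \cdot \frac{1}{2} = 5$)
$\left(y{\left(N{\left(3 \right)},G \right)} + 124\right)^{2} = \left(5 + 124\right)^{2} = 129^{2} = 16641$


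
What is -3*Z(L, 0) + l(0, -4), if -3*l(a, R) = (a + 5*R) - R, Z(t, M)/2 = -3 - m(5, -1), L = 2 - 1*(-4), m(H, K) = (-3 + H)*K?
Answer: 34/3 ≈ 11.333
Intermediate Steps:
m(H, K) = K*(-3 + H)
L = 6 (L = 2 + 4 = 6)
Z(t, M) = -2 (Z(t, M) = 2*(-3 - (-1)*(-3 + 5)) = 2*(-3 - (-1)*2) = 2*(-3 - 1*(-2)) = 2*(-3 + 2) = 2*(-1) = -2)
l(a, R) = -4*R/3 - a/3 (l(a, R) = -((a + 5*R) - R)/3 = -(a + 4*R)/3 = -4*R/3 - a/3)
-3*Z(L, 0) + l(0, -4) = -3*(-2) + (-4/3*(-4) - ⅓*0) = 6 + (16/3 + 0) = 6 + 16/3 = 34/3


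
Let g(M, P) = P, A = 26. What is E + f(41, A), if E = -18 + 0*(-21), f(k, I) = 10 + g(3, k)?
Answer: 33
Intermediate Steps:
f(k, I) = 10 + k
E = -18 (E = -18 + 0 = -18)
E + f(41, A) = -18 + (10 + 41) = -18 + 51 = 33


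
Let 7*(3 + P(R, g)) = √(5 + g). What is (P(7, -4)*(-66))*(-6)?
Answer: -7920/7 ≈ -1131.4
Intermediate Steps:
P(R, g) = -3 + √(5 + g)/7
(P(7, -4)*(-66))*(-6) = ((-3 + √(5 - 4)/7)*(-66))*(-6) = ((-3 + √1/7)*(-66))*(-6) = ((-3 + (⅐)*1)*(-66))*(-6) = ((-3 + ⅐)*(-66))*(-6) = -20/7*(-66)*(-6) = (1320/7)*(-6) = -7920/7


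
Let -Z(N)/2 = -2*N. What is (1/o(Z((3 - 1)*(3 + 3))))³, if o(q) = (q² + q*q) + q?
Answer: 1/100934332416 ≈ 9.9074e-12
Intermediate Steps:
Z(N) = 4*N (Z(N) = -(-4)*N = 4*N)
o(q) = q + 2*q² (o(q) = (q² + q²) + q = 2*q² + q = q + 2*q²)
(1/o(Z((3 - 1)*(3 + 3))))³ = (1/((4*((3 - 1)*(3 + 3)))*(1 + 2*(4*((3 - 1)*(3 + 3))))))³ = (1/((4*(2*6))*(1 + 2*(4*(2*6)))))³ = (1/((4*12)*(1 + 2*(4*12))))³ = (1/(48*(1 + 2*48)))³ = (1/(48*(1 + 96)))³ = (1/(48*97))³ = (1/4656)³ = 1/100934332416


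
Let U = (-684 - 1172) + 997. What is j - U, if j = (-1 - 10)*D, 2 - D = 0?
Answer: 837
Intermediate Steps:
D = 2 (D = 2 - 1*0 = 2 + 0 = 2)
U = -859 (U = -1856 + 997 = -859)
j = -22 (j = (-1 - 10)*2 = -11*2 = -22)
j - U = -22 - 1*(-859) = -22 + 859 = 837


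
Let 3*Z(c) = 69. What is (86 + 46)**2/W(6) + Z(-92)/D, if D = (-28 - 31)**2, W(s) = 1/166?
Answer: 10068388727/3481 ≈ 2.8924e+6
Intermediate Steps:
W(s) = 1/166
D = 3481 (D = (-59)**2 = 3481)
Z(c) = 23 (Z(c) = (1/3)*69 = 23)
(86 + 46)**2/W(6) + Z(-92)/D = (86 + 46)**2/(1/166) + 23/3481 = 132**2*166 + 23*(1/3481) = 17424*166 + 23/3481 = 2892384 + 23/3481 = 10068388727/3481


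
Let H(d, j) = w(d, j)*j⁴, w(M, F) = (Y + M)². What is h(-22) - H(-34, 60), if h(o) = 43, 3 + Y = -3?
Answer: -20735999957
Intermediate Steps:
Y = -6 (Y = -3 - 3 = -6)
w(M, F) = (-6 + M)²
H(d, j) = j⁴*(-6 + d)² (H(d, j) = (-6 + d)²*j⁴ = j⁴*(-6 + d)²)
h(-22) - H(-34, 60) = 43 - 60⁴*(-6 - 34)² = 43 - 12960000*(-40)² = 43 - 12960000*1600 = 43 - 1*20736000000 = 43 - 20736000000 = -20735999957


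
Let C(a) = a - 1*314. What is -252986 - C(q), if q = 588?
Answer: -253260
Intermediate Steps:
C(a) = -314 + a (C(a) = a - 314 = -314 + a)
-252986 - C(q) = -252986 - (-314 + 588) = -252986 - 1*274 = -252986 - 274 = -253260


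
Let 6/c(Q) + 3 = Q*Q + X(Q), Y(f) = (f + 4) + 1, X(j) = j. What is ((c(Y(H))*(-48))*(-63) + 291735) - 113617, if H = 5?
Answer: 19076770/107 ≈ 1.7829e+5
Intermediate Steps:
Y(f) = 5 + f (Y(f) = (4 + f) + 1 = 5 + f)
c(Q) = 6/(-3 + Q + Q**2) (c(Q) = 6/(-3 + (Q*Q + Q)) = 6/(-3 + (Q**2 + Q)) = 6/(-3 + (Q + Q**2)) = 6/(-3 + Q + Q**2))
((c(Y(H))*(-48))*(-63) + 291735) - 113617 = (((6/(-3 + (5 + 5) + (5 + 5)**2))*(-48))*(-63) + 291735) - 113617 = (((6/(-3 + 10 + 10**2))*(-48))*(-63) + 291735) - 113617 = (((6/(-3 + 10 + 100))*(-48))*(-63) + 291735) - 113617 = (((6/107)*(-48))*(-63) + 291735) - 113617 = (-288/107*(-63) + 291735) - 113617 = (18144/107 + 291735) - 113617 = 31233789/107 - 113617 = 19076770/107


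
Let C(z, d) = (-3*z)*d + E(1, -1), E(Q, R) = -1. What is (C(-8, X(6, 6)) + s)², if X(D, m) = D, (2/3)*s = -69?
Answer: 6241/4 ≈ 1560.3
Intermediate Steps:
s = -207/2 (s = (3/2)*(-69) = -207/2 ≈ -103.50)
C(z, d) = -1 - 3*d*z (C(z, d) = (-3*z)*d - 1 = -3*d*z - 1 = -1 - 3*d*z)
(C(-8, X(6, 6)) + s)² = ((-1 - 3*6*(-8)) - 207/2)² = ((-1 + 144) - 207/2)² = (143 - 207/2)² = (79/2)² = 6241/4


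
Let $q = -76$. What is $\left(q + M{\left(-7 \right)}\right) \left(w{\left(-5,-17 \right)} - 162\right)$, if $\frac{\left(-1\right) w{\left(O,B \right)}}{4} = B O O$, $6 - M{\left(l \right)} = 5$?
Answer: $-115350$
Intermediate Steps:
$M{\left(l \right)} = 1$ ($M{\left(l \right)} = 6 - 5 = 1$)
$w{\left(O,B \right)} = - 4 B O^{2}$ ($w{\left(O,B \right)} = - 4 B O O = - 4 B O^{2}$)
$\left(q + M{\left(-7 \right)}\right) \left(w{\left(-5,-17 \right)} - 162\right) = \left(-76 + 1\right) \left(\left(-4\right) \left(-17\right) \left(-5\right)^{2} - 162\right) = - 75 \left(\left(-4\right) \left(-17\right) 25 - 162\right) = - 75 \left(1700 - 162\right) = \left(-75\right) 1538 = -115350$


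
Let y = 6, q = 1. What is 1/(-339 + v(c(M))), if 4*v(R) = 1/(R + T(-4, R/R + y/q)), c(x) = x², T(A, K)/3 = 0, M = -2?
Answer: -16/5423 ≈ -0.0029504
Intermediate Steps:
T(A, K) = 0 (T(A, K) = 3*0 = 0)
v(R) = 1/(4*R) (v(R) = 1/(4*(R + 0)) = 1/(4*R))
1/(-339 + v(c(M))) = 1/(-339 + 1/(4*((-2)²))) = 1/(-339 + (¼)/4) = 1/(-339 + (¼)*(¼)) = 1/(-339 + 1/16) = 1/(-5423/16) = -16/5423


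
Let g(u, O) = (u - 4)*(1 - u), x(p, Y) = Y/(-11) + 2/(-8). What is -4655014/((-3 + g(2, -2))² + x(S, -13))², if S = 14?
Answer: -9012107104/7225 ≈ -1.2474e+6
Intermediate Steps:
x(p, Y) = -¼ - Y/11 (x(p, Y) = Y*(-1/11) + 2*(-⅛) = -Y/11 - ¼ = -¼ - Y/11)
g(u, O) = (1 - u)*(-4 + u) (g(u, O) = (-4 + u)*(1 - u) = (1 - u)*(-4 + u))
-4655014/((-3 + g(2, -2))² + x(S, -13))² = -4655014/((-3 + (-4 - 1*2² + 5*2))² + (-¼ - 1/11*(-13)))² = -4655014/((-3 + (-4 - 1*4 + 10))² + (-¼ + 13/11))² = -4655014/((-3 + (-4 - 4 + 10))² + 41/44)² = -4655014/((-3 + 2)² + 41/44)² = -4655014/((-1)² + 41/44)² = -4655014/(1 + 41/44)² = -4655014/((85/44)²) = -4655014/7225/1936 = -4655014*1936/7225 = -9012107104/7225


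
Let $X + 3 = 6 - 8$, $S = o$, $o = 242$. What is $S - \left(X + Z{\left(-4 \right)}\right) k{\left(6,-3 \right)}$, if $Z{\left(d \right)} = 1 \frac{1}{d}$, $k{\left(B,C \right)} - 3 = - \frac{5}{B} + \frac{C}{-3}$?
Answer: $\frac{2069}{8} \approx 258.63$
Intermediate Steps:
$k{\left(B,C \right)} = 3 - \frac{5}{B} - \frac{C}{3}$ ($k{\left(B,C \right)} = 3 + \left(- \frac{5}{B} + \frac{C}{-3}\right) = 3 + \left(- \frac{5}{B} + C \left(- \frac{1}{3}\right)\right) = 3 - \left(\frac{5}{B} + \frac{C}{3}\right) = 3 - \frac{5}{B} - \frac{C}{3}$)
$S = 242$
$X = -5$ ($X = -3 + \left(6 - 8\right) = -3 - 2 = -5$)
$Z{\left(d \right)} = \frac{1}{d}$
$S - \left(X + Z{\left(-4 \right)}\right) k{\left(6,-3 \right)} = 242 - \left(-5 + \frac{1}{-4}\right) \left(3 - \frac{5}{6} - -1\right) = 242 - \left(-5 - \frac{1}{4}\right) \left(3 - \frac{5}{6} + 1\right) = 242 - - \frac{21 \left(3 - \frac{5}{6} + 1\right)}{4} = 242 - \left(- \frac{21}{4}\right) \frac{19}{6} = 242 - - \frac{133}{8} = 242 + \frac{133}{8} = \frac{2069}{8}$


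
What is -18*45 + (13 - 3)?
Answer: -800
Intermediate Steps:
-18*45 + (13 - 3) = -810 + 10 = -800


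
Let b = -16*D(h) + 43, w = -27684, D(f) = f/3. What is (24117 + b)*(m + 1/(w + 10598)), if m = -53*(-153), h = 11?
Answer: 5008873084696/25629 ≈ 1.9544e+8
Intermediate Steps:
D(f) = f/3 (D(f) = f*(⅓) = f/3)
m = 8109
b = -47/3 (b = -16*11/3 + 43 = -176/3 + 43 = -47/3 ≈ -15.667)
(24117 + b)*(m + 1/(w + 10598)) = (24117 - 47/3)*(8109 + 1/(-27684 + 10598)) = 72304*(8109 + 1/(-17086))/3 = 72304*(8109 - 1/17086)/3 = (72304/3)*(138550373/17086) = 5008873084696/25629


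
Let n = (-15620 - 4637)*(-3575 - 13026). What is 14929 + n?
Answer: 336301386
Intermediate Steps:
n = 336286457 (n = -20257*(-16601) = 336286457)
14929 + n = 14929 + 336286457 = 336301386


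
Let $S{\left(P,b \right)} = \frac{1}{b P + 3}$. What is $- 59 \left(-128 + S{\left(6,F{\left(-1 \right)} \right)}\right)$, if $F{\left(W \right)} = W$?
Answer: $\frac{22715}{3} \approx 7571.7$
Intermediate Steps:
$S{\left(P,b \right)} = \frac{1}{3 + P b}$ ($S{\left(P,b \right)} = \frac{1}{P b + 3} = \frac{1}{3 + P b}$)
$- 59 \left(-128 + S{\left(6,F{\left(-1 \right)} \right)}\right) = - 59 \left(-128 + \frac{1}{3 + 6 \left(-1\right)}\right) = - 59 \left(-128 + \frac{1}{3 - 6}\right) = - 59 \left(-128 + \frac{1}{-3}\right) = - 59 \left(-128 - \frac{1}{3}\right) = \left(-59\right) \left(- \frac{385}{3}\right) = \frac{22715}{3}$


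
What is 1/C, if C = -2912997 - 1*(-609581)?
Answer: -1/2303416 ≈ -4.3414e-7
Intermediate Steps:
C = -2303416 (C = -2912997 + 609581 = -2303416)
1/C = 1/(-2303416) = -1/2303416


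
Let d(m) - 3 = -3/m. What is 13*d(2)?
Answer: 39/2 ≈ 19.500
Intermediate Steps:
d(m) = 3 - 3/m
13*d(2) = 13*(3 - 3/2) = 13*(3/2) = 39/2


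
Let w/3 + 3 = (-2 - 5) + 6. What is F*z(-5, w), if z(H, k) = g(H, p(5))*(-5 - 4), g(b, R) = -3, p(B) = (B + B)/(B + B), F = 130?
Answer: 3510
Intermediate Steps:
p(B) = 1 (p(B) = (2*B)/((2*B)) = (2*B)*(1/(2*B)) = 1)
w = -12 (w = -9 + 3*((-2 - 5) + 6) = -9 + 3*(-7 + 6) = -9 + 3*(-1) = -9 - 3 = -12)
z(H, k) = 27 (z(H, k) = -3*(-5 - 4) = -3*(-9) = 27)
F*z(-5, w) = 130*27 = 3510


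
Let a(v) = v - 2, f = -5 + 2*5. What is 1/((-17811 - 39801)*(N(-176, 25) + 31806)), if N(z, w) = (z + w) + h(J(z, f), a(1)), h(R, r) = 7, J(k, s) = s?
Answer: -1/1824111144 ≈ -5.4821e-10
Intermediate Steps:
f = 5 (f = -5 + 10 = 5)
a(v) = -2 + v
N(z, w) = 7 + w + z (N(z, w) = (z + w) + 7 = (w + z) + 7 = 7 + w + z)
1/((-17811 - 39801)*(N(-176, 25) + 31806)) = 1/((-17811 - 39801)*((7 + 25 - 176) + 31806)) = 1/(-57612*(-144 + 31806)) = 1/(-57612*31662) = 1/(-1824111144) = -1/1824111144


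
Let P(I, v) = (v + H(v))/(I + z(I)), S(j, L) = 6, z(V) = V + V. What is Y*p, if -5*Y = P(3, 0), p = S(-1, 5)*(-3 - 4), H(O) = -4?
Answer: -56/15 ≈ -3.7333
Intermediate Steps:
z(V) = 2*V
p = -42 (p = 6*(-3 - 4) = 6*(-7) = -42)
P(I, v) = (-4 + v)/(3*I) (P(I, v) = (v - 4)/(I + 2*I) = (-4 + v)/((3*I)) = (-4 + v)*(1/(3*I)) = (-4 + v)/(3*I))
Y = 4/45 (Y = -(-4 + 0)/(15*3) = -(-4)/(15*3) = -⅕*(-4/9) = 4/45 ≈ 0.088889)
Y*p = (4/45)*(-42) = -56/15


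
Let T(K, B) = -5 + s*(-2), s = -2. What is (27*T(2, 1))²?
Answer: 729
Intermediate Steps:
T(K, B) = -1 (T(K, B) = -5 - 2*(-2) = -5 + 4 = -1)
(27*T(2, 1))² = (27*(-1))² = (-27)² = 729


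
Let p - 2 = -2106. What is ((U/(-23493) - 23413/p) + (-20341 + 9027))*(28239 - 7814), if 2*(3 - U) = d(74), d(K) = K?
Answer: -11411297790121775/49429272 ≈ -2.3086e+8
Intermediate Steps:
U = -34 (U = 3 - ½*74 = 3 - 37 = -34)
p = -2104 (p = 2 - 2106 = -2104)
((U/(-23493) - 23413/p) + (-20341 + 9027))*(28239 - 7814) = ((-34/(-23493) - 23413/(-2104)) + (-20341 + 9027))*(28239 - 7814) = ((-34*(-1/23493) - 23413*(-1/2104)) - 11314)*20425 = ((34/23493 + 23413/2104) - 11314)*20425 = (550113145/49429272 - 11314)*20425 = -558692670263/49429272*20425 = -11411297790121775/49429272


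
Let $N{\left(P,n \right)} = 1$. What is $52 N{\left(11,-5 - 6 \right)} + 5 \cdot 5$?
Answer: $77$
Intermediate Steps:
$52 N{\left(11,-5 - 6 \right)} + 5 \cdot 5 = 52 \cdot 1 + 5 \cdot 5 = 52 + 25 = 77$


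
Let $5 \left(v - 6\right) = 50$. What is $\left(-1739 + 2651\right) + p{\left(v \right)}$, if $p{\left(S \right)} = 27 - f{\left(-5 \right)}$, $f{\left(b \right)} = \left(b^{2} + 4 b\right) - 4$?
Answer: $938$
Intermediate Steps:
$v = 16$ ($v = 6 + \frac{1}{5} \cdot 50 = 6 + 10 = 16$)
$f{\left(b \right)} = -4 + b^{2} + 4 b$
$p{\left(S \right)} = 26$ ($p{\left(S \right)} = 27 - \left(-4 + \left(-5\right)^{2} + 4 \left(-5\right)\right) = 27 - \left(-4 + 25 - 20\right) = 27 - 1 = 26$)
$\left(-1739 + 2651\right) + p{\left(v \right)} = \left(-1739 + 2651\right) + 26 = 912 + 26 = 938$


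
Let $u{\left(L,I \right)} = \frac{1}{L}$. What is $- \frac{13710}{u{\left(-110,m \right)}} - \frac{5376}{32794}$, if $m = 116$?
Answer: $\frac{24728313012}{16397} \approx 1.5081 \cdot 10^{6}$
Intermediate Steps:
$- \frac{13710}{u{\left(-110,m \right)}} - \frac{5376}{32794} = - \frac{13710}{\frac{1}{-110}} - \frac{5376}{32794} = - \frac{13710}{- \frac{1}{110}} - \frac{2688}{16397} = \left(-13710\right) \left(-110\right) - \frac{2688}{16397} = 1508100 - \frac{2688}{16397} = \frac{24728313012}{16397}$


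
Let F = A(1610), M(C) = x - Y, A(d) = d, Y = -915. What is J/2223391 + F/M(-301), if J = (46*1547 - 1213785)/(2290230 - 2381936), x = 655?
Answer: 32827804894217/32012032322222 ≈ 1.0255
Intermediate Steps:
M(C) = 1570 (M(C) = 655 - 1*(-915) = 655 + 915 = 1570)
F = 1610
J = 1142623/91706 (J = (71162 - 1213785)/(-91706) = -1142623*(-1/91706) = 1142623/91706 ≈ 12.460)
J/2223391 + F/M(-301) = (1142623/91706)/2223391 + 1610/1570 = (1142623/91706)*(1/2223391) + 1610*(1/1570) = 1142623/203898295046 + 161/157 = 32827804894217/32012032322222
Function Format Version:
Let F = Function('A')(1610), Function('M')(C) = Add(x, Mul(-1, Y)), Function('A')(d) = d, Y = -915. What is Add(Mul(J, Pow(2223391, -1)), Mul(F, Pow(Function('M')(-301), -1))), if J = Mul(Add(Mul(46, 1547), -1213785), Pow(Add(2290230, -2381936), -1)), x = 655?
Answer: Rational(32827804894217, 32012032322222) ≈ 1.0255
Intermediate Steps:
Function('M')(C) = 1570 (Function('M')(C) = Add(655, Mul(-1, -915)) = Add(655, 915) = 1570)
F = 1610
J = Rational(1142623, 91706) (J = Mul(Add(71162, -1213785), Pow(-91706, -1)) = Mul(-1142623, Rational(-1, 91706)) = Rational(1142623, 91706) ≈ 12.460)
Add(Mul(J, Pow(2223391, -1)), Mul(F, Pow(Function('M')(-301), -1))) = Add(Mul(Rational(1142623, 91706), Pow(2223391, -1)), Mul(1610, Pow(1570, -1))) = Add(Mul(Rational(1142623, 91706), Rational(1, 2223391)), Mul(1610, Rational(1, 1570))) = Add(Rational(1142623, 203898295046), Rational(161, 157)) = Rational(32827804894217, 32012032322222)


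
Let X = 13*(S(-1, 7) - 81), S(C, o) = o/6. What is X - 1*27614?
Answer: -171911/6 ≈ -28652.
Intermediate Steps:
S(C, o) = o/6 (S(C, o) = o*(⅙) = o/6)
X = -6227/6 (X = 13*((⅙)*7 - 81) = 13*(7/6 - 81) = 13*(-479/6) = -6227/6 ≈ -1037.8)
X - 1*27614 = -6227/6 - 1*27614 = -6227/6 - 27614 = -171911/6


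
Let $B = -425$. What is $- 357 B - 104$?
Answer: $151621$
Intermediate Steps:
$- 357 B - 104 = \left(-357\right) \left(-425\right) - 104 = 151725 - 104 = 151621$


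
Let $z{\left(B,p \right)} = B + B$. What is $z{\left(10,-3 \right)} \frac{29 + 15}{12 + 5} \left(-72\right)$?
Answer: $- \frac{63360}{17} \approx -3727.1$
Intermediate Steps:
$z{\left(B,p \right)} = 2 B$
$z{\left(10,-3 \right)} \frac{29 + 15}{12 + 5} \left(-72\right) = 2 \cdot 10 \frac{29 + 15}{12 + 5} \left(-72\right) = 20 \cdot \frac{44}{17} \left(-72\right) = \frac{880}{17} \left(-72\right) = - \frac{63360}{17}$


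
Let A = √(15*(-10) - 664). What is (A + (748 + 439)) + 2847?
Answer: 4034 + I*√814 ≈ 4034.0 + 28.531*I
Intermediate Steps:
A = I*√814 (A = √(-150 - 664) = √(-814) = I*√814 ≈ 28.531*I)
(A + (748 + 439)) + 2847 = (I*√814 + (748 + 439)) + 2847 = (I*√814 + 1187) + 2847 = (1187 + I*√814) + 2847 = 4034 + I*√814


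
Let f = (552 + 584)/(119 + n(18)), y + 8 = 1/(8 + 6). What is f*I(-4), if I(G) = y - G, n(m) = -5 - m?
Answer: -3905/84 ≈ -46.488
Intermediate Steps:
y = -111/14 (y = -8 + 1/(8 + 6) = -8 + 1/14 = -111/14 ≈ -7.9286)
I(G) = -111/14 - G
f = 71/6 (f = (552 + 584)/(119 + (-5 - 1*18)) = 1136/(119 + (-5 - 18)) = 1136/(119 - 23) = 1136/96 = 1136*(1/96) = 71/6 ≈ 11.833)
f*I(-4) = 71*(-111/14 - 1*(-4))/6 = 71*(-111/14 + 4)/6 = (71/6)*(-55/14) = -3905/84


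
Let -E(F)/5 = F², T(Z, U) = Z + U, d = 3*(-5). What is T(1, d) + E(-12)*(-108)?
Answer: 77746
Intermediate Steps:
d = -15
T(Z, U) = U + Z
E(F) = -5*F²
T(1, d) + E(-12)*(-108) = (-15 + 1) - 5*(-12)²*(-108) = -14 - 5*144*(-108) = -14 - 720*(-108) = -14 + 77760 = 77746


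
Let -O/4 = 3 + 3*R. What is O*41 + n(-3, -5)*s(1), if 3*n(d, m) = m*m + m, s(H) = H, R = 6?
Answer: -10312/3 ≈ -3437.3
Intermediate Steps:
O = -84 (O = -4*(3 + 3*6) = -4*(3 + 18) = -4*21 = -84)
n(d, m) = m/3 + m²/3 (n(d, m) = (m*m + m)/3 = (m² + m)/3 = (m + m²)/3 = m/3 + m²/3)
O*41 + n(-3, -5)*s(1) = -84*41 + ((⅓)*(-5)*(1 - 5))*1 = -3444 + ((⅓)*(-5)*(-4))*1 = -3444 + (20/3)*1 = -3444 + 20/3 = -10312/3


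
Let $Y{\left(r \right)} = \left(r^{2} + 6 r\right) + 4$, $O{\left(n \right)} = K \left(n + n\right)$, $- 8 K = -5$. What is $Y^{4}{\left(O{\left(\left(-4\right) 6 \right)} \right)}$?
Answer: $274760478976$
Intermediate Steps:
$K = \frac{5}{8}$ ($K = \left(- \frac{1}{8}\right) \left(-5\right) = \frac{5}{8} \approx 0.625$)
$O{\left(n \right)} = \frac{5 n}{4}$ ($O{\left(n \right)} = \frac{5 \left(n + n\right)}{8} = \frac{5 \cdot 2 n}{8} = \frac{5 n}{4}$)
$Y{\left(r \right)} = 4 + r^{2} + 6 r$
$Y^{4}{\left(O{\left(\left(-4\right) 6 \right)} \right)} = \left(4 + \left(\frac{5 \left(\left(-4\right) 6\right)}{4}\right)^{2} + 6 \frac{5 \left(\left(-4\right) 6\right)}{4}\right)^{4} = \left(4 + \left(\frac{5}{4} \left(-24\right)\right)^{2} + 6 \cdot \frac{5}{4} \left(-24\right)\right)^{4} = \left(4 + \left(-30\right)^{2} + 6 \left(-30\right)\right)^{4} = \left(4 + 900 - 180\right)^{4} = 724^{4} = 274760478976$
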